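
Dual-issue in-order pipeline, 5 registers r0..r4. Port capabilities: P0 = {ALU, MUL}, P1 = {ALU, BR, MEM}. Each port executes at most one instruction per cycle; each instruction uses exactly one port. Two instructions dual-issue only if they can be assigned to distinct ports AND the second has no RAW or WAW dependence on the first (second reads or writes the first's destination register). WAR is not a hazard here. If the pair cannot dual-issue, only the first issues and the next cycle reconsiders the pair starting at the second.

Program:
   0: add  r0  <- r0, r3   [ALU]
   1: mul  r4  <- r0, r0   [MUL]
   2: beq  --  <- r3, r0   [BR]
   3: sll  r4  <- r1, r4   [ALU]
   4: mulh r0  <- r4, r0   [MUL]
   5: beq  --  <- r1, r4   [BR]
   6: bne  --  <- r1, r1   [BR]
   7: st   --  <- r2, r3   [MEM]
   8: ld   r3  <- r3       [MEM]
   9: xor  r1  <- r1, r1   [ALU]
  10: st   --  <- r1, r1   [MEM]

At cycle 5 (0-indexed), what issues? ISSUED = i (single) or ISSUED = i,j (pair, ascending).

ISSUED = 7

t=0 i0:add ; RAW r0
t=1 i1+i2:mul+beq ; 2-wide
t=2 i3:sll ; RAW r4
t=3 i4+i5:mulh+beq ; 2-wide
t=4 i6:bne ; no-port BR/MEM
t=5 i7:st ; no-port MEM/MEM
t=6 i8+i9:ld+xor ; 2-wide
t=7 i10:st ; tail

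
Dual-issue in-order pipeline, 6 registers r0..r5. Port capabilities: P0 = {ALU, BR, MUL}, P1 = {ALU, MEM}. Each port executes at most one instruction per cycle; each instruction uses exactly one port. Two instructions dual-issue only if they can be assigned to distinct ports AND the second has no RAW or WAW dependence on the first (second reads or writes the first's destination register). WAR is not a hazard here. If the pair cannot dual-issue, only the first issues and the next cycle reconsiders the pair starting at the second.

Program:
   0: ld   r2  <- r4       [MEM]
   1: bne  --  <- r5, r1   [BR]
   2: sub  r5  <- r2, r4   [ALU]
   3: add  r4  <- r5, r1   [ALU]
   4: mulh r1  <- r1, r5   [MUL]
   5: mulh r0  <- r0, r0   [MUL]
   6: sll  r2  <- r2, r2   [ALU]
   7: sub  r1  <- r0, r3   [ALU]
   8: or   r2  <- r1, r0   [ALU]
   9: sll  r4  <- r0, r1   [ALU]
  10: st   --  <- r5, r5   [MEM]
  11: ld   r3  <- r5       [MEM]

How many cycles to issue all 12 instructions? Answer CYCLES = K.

CYCLES = 8

c0: i0,i1 ld/bne  2-wide
c1: i2 sub  RAW r5
c2: i3,i4 add/mulh  2-wide
c3: i5,i6 mulh/sll  2-wide
c4: i7 sub  RAW r1
c5: i8,i9 or/sll  2-wide
c6: i10 st  no-port MEM/MEM
c7: i11 ld  tail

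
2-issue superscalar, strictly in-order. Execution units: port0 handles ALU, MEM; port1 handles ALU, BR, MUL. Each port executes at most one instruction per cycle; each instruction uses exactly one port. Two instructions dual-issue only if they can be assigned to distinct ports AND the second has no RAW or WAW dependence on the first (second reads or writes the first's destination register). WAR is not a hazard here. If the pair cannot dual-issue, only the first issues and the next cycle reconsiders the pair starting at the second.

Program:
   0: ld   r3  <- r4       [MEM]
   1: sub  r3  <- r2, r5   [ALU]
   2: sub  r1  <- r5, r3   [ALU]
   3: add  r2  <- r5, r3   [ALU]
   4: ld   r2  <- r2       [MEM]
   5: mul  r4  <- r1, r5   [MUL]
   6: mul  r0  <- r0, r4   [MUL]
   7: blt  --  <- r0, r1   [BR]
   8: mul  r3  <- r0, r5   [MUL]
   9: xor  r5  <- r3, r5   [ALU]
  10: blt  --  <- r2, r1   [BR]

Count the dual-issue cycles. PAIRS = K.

PAIRS = 3

  cy0 -> i0 (ld.MEM) WAW r3
  cy1 -> i1 (sub.ALU) RAW r3
  cy2 -> i2/i3 (sub.ALU+add.ALU) pair
  cy3 -> i4/i5 (ld.MEM+mul.MUL) pair
  cy4 -> i6 (mul.MUL) no-port MUL/BR
  cy5 -> i7 (blt.BR) no-port BR/MUL
  cy6 -> i8 (mul.MUL) RAW r3
  cy7 -> i9/i10 (xor.ALU+blt.BR) pair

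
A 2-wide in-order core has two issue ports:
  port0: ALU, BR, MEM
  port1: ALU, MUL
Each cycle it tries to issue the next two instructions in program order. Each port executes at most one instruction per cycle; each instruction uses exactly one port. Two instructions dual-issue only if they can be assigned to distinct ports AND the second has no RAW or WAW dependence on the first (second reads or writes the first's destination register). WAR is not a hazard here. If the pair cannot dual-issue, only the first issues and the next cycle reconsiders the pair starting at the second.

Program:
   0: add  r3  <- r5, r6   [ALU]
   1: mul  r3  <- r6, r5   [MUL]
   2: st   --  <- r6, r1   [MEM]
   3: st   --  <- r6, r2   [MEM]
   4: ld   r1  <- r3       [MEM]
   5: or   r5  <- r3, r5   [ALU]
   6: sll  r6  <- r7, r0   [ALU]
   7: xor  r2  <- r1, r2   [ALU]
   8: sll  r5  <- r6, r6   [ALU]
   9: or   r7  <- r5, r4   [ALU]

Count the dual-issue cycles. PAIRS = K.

PAIRS = 3

[0] i0  add  -- WAW r3
[1] i1+i2  mul st  -- pair
[2] i3  st  -- no-port MEM/MEM
[3] i4+i5  ld or  -- pair
[4] i6+i7  sll xor  -- pair
[5] i8  sll  -- RAW r5
[6] i9  or  -- tail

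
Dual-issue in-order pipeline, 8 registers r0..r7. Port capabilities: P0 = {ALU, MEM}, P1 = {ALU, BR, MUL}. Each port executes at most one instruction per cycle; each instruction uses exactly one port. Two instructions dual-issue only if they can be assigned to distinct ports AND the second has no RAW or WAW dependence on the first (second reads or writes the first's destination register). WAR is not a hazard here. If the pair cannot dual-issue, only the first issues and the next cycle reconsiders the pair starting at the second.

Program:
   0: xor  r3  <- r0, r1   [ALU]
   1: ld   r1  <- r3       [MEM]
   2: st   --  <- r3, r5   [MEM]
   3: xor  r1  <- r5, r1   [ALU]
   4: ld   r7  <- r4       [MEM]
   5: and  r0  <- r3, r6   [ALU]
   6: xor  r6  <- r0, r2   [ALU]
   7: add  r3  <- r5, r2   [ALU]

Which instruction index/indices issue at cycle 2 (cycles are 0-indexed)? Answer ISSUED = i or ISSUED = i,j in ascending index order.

t=0 i0:xor ; RAW r3
t=1 i1:ld ; no-port MEM/MEM
t=2 i2+i3:st+xor ; 2-wide
t=3 i4+i5:ld+and ; 2-wide
t=4 i6+i7:xor+add ; 2-wide

ISSUED = 2,3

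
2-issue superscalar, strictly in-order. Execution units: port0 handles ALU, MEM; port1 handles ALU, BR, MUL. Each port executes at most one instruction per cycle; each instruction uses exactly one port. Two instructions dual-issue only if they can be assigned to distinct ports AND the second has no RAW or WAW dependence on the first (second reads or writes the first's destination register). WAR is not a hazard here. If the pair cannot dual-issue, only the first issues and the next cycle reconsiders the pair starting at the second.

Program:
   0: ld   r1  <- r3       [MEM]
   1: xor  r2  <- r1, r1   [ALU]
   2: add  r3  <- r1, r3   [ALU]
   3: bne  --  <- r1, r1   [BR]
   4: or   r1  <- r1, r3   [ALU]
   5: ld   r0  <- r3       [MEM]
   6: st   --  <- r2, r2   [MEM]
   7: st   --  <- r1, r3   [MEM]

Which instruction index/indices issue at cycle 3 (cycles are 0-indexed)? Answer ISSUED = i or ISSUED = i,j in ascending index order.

ISSUED = 5

t=0 i0:ld.MEM ; RAW r1
t=1 i1&i2:xor.ALU/add.ALU ; dual
t=2 i3&i4:bne.BR/or.ALU ; dual
t=3 i5:ld.MEM ; no-port MEM/MEM
t=4 i6:st.MEM ; no-port MEM/MEM
t=5 i7:st.MEM ; tail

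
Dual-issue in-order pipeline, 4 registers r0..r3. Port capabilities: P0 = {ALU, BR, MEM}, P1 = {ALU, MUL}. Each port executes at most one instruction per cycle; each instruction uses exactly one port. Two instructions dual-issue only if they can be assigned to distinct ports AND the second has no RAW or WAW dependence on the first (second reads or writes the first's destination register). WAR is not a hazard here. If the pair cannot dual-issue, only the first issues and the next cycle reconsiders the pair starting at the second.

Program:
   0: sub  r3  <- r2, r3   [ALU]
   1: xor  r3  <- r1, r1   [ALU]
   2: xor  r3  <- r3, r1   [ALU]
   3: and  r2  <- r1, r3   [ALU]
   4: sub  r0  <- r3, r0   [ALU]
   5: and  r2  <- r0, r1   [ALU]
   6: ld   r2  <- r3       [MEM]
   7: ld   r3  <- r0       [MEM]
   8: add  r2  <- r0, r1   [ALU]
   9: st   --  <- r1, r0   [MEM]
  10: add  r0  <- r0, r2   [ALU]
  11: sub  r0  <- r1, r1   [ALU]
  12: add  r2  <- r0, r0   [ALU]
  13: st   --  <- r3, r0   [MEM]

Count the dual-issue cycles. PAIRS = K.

c0: i0 sub  WAW r3
c1: i1 xor  RAW+WAW r3
c2: i2 xor  RAW r3
c3: i3/i4 and+sub  pair
c4: i5 and  WAW r2
c5: i6 ld  no-port MEM/MEM
c6: i7/i8 ld+add  pair
c7: i9/i10 st+add  pair
c8: i11 sub  RAW r0
c9: i12/i13 add+st  pair

PAIRS = 4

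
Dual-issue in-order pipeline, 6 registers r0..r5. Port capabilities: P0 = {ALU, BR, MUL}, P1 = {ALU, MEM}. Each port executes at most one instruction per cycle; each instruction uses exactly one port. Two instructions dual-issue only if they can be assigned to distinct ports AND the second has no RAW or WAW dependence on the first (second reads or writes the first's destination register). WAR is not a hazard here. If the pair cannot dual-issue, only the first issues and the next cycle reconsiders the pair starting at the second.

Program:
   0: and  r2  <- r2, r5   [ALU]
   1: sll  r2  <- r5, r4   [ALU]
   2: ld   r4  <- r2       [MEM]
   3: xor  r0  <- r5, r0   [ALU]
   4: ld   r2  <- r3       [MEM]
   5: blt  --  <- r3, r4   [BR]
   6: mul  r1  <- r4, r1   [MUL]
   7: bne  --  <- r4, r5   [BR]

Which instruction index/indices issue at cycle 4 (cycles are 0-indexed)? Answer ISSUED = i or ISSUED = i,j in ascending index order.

ISSUED = 6

  cy0 -> i0 (and) WAW r2
  cy1 -> i1 (sll) RAW r2
  cy2 -> i2&i3 (ld/xor) dual
  cy3 -> i4&i5 (ld/blt) dual
  cy4 -> i6 (mul) no-port MUL/BR
  cy5 -> i7 (bne) tail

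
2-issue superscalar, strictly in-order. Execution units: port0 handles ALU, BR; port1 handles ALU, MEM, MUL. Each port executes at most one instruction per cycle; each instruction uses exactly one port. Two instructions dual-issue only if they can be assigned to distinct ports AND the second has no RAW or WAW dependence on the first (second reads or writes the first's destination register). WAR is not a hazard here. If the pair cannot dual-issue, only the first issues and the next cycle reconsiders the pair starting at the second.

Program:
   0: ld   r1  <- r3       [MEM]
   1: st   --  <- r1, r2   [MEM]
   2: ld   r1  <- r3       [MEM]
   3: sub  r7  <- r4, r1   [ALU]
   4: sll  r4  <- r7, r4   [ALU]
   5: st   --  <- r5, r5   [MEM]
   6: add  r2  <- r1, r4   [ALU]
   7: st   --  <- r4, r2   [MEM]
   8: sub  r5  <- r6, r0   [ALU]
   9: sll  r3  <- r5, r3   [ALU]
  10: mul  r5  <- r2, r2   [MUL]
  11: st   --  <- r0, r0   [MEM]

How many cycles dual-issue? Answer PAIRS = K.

PAIRS = 3

  cy0 -> i0 (ld.MEM) no-port MEM/MEM
  cy1 -> i1 (st.MEM) no-port MEM/MEM
  cy2 -> i2 (ld.MEM) RAW r1
  cy3 -> i3 (sub.ALU) RAW r7
  cy4 -> i4,i5 (sll.ALU/st.MEM) dual
  cy5 -> i6 (add.ALU) RAW r2
  cy6 -> i7,i8 (st.MEM/sub.ALU) dual
  cy7 -> i9,i10 (sll.ALU/mul.MUL) dual
  cy8 -> i11 (st.MEM) tail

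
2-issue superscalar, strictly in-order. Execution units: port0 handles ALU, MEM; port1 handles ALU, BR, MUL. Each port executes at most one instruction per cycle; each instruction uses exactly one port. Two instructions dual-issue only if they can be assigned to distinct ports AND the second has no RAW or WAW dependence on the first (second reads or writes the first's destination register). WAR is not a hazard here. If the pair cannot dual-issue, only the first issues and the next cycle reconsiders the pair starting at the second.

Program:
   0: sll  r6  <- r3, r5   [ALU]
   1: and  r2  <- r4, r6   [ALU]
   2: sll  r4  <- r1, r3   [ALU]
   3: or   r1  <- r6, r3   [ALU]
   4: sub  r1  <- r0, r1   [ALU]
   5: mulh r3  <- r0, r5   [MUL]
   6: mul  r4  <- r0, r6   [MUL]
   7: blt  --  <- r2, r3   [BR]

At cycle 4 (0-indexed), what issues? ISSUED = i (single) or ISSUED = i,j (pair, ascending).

#0 head=0: sll i0 RAW r6
#1 head=1: and+sll i1,i2 dual
#2 head=3: or i3 RAW+WAW r1
#3 head=4: sub+mulh i4,i5 dual
#4 head=6: mul i6 no-port MUL/BR
#5 head=7: blt i7 tail

ISSUED = 6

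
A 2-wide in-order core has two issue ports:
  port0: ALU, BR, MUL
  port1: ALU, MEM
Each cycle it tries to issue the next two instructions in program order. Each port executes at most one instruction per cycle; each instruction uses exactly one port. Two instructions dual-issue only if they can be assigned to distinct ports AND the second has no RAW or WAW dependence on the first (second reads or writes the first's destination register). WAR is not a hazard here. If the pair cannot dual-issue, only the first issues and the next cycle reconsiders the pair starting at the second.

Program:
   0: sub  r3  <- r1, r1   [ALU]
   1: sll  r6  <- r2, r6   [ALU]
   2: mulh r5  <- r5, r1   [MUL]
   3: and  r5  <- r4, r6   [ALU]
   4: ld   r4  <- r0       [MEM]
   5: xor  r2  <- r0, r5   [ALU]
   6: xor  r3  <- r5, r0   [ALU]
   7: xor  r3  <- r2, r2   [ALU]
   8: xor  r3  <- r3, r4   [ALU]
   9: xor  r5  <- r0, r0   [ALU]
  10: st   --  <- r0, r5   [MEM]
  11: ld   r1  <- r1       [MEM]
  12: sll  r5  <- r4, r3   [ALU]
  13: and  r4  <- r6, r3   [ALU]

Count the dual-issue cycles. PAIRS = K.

PAIRS = 5

[0] i0/i1  sub;sll  -- 2-wide
[1] i2  mulh  -- WAW r5
[2] i3/i4  and;ld  -- 2-wide
[3] i5/i6  xor;xor  -- 2-wide
[4] i7  xor  -- RAW+WAW r3
[5] i8/i9  xor;xor  -- 2-wide
[6] i10  st  -- no-port MEM/MEM
[7] i11/i12  ld;sll  -- 2-wide
[8] i13  and  -- tail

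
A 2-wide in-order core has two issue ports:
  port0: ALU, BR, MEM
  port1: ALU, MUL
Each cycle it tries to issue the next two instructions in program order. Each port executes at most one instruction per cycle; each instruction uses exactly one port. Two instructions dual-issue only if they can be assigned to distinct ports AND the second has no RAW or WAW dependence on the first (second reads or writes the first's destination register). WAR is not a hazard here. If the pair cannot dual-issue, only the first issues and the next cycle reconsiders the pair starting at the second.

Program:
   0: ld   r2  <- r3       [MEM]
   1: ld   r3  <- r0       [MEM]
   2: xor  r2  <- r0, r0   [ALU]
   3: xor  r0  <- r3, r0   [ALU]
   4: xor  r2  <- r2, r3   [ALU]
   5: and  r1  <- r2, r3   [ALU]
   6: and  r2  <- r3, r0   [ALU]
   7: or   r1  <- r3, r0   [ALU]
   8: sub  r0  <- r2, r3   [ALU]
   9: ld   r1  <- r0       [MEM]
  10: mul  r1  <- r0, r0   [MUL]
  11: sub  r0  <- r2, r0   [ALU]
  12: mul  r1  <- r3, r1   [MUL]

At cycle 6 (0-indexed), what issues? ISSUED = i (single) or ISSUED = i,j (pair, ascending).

  cy0 -> i0 (ld) no-port MEM/MEM
  cy1 -> i1/i2 (ld;xor) pair
  cy2 -> i3/i4 (xor;xor) pair
  cy3 -> i5/i6 (and;and) pair
  cy4 -> i7/i8 (or;sub) pair
  cy5 -> i9 (ld) WAW r1
  cy6 -> i10/i11 (mul;sub) pair
  cy7 -> i12 (mul) tail

ISSUED = 10,11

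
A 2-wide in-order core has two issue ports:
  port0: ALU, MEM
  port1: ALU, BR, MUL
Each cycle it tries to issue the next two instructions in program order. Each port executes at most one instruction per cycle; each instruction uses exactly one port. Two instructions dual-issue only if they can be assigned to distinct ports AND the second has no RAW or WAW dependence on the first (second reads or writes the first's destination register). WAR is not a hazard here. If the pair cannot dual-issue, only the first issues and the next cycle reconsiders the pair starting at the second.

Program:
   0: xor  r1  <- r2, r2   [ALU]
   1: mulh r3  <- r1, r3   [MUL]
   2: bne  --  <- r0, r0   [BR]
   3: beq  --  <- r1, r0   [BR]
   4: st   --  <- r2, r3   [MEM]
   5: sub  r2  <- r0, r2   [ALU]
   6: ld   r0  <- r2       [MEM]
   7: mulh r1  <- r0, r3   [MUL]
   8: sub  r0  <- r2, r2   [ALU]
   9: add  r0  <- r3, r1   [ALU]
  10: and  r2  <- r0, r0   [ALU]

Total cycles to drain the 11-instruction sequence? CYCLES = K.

CYCLES = 9

#0 head=0: xor.ALU i0 RAW r1
#1 head=1: mulh.MUL i1 no-port MUL/BR
#2 head=2: bne.BR i2 no-port BR/BR
#3 head=3: beq.BR;st.MEM i3+i4 2-wide
#4 head=5: sub.ALU i5 RAW r2
#5 head=6: ld.MEM i6 RAW r0
#6 head=7: mulh.MUL;sub.ALU i7+i8 2-wide
#7 head=9: add.ALU i9 RAW r0
#8 head=10: and.ALU i10 tail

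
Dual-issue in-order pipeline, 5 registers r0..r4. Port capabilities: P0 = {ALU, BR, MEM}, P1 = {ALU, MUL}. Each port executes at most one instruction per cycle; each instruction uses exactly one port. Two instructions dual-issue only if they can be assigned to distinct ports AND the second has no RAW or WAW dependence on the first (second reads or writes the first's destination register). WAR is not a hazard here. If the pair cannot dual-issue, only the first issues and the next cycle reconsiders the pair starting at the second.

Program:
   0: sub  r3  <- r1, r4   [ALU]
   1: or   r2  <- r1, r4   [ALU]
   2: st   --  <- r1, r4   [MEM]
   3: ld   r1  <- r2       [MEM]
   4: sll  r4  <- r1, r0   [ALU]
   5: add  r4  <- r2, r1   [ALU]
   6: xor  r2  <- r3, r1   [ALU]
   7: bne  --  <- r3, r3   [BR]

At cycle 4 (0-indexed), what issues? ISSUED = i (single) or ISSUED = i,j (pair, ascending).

#0 head=0: sub;or i0&i1 pair
#1 head=2: st i2 no-port MEM/MEM
#2 head=3: ld i3 RAW r1
#3 head=4: sll i4 WAW r4
#4 head=5: add;xor i5&i6 pair
#5 head=7: bne i7 tail

ISSUED = 5,6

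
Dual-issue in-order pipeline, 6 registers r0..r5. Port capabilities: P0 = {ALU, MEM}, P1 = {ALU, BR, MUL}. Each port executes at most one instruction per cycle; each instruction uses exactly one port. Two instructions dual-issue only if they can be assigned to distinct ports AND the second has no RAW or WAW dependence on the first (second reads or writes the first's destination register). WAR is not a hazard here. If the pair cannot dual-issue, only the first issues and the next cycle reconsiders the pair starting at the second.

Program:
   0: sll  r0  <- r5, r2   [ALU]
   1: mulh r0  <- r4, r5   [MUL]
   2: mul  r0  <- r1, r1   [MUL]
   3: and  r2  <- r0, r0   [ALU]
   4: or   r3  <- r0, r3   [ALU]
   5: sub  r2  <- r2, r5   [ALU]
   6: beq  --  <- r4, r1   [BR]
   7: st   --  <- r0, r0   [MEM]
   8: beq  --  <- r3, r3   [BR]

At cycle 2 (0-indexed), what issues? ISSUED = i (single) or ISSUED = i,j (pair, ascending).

ISSUED = 2

  cy0 -> i0 (sll.ALU) WAW r0
  cy1 -> i1 (mulh.MUL) no-port MUL/MUL
  cy2 -> i2 (mul.MUL) RAW r0
  cy3 -> i3,i4 (and.ALU+or.ALU) dual
  cy4 -> i5,i6 (sub.ALU+beq.BR) dual
  cy5 -> i7,i8 (st.MEM+beq.BR) dual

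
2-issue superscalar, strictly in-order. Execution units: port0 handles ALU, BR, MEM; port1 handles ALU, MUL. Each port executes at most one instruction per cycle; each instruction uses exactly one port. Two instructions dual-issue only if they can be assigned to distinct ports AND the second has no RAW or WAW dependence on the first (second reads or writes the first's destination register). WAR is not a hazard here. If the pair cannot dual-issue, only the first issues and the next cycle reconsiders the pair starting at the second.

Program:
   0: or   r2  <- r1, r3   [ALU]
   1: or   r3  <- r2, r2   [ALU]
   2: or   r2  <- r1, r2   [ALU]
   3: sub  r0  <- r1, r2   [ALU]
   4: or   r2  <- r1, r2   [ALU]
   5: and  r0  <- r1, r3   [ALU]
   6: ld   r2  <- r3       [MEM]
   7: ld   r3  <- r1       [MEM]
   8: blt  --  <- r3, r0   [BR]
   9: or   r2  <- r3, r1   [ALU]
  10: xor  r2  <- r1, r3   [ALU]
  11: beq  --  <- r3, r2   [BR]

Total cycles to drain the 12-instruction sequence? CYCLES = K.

t=0 i0:or ; RAW r2
t=1 i1+i2:or or ; dual
t=2 i3+i4:sub or ; dual
t=3 i5+i6:and ld ; dual
t=4 i7:ld ; no-port MEM/BR
t=5 i8+i9:blt or ; dual
t=6 i10:xor ; RAW r2
t=7 i11:beq ; tail

CYCLES = 8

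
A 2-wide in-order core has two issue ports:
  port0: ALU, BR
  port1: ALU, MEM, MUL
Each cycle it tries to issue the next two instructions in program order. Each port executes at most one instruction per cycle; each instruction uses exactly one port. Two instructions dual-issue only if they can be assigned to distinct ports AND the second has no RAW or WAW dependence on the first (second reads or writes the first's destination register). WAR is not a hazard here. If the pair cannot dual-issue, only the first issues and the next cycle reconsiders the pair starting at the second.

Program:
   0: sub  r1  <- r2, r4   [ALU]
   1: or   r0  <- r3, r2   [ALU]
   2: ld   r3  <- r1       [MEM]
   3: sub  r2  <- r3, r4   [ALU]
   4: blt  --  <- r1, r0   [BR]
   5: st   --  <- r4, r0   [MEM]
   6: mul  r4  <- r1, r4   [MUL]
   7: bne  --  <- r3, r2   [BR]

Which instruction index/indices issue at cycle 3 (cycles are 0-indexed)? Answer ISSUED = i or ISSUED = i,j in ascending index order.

ISSUED = 5

[0] i0&i1  sub/or  -- dual
[1] i2  ld  -- RAW r3
[2] i3&i4  sub/blt  -- dual
[3] i5  st  -- no-port MEM/MUL
[4] i6&i7  mul/bne  -- dual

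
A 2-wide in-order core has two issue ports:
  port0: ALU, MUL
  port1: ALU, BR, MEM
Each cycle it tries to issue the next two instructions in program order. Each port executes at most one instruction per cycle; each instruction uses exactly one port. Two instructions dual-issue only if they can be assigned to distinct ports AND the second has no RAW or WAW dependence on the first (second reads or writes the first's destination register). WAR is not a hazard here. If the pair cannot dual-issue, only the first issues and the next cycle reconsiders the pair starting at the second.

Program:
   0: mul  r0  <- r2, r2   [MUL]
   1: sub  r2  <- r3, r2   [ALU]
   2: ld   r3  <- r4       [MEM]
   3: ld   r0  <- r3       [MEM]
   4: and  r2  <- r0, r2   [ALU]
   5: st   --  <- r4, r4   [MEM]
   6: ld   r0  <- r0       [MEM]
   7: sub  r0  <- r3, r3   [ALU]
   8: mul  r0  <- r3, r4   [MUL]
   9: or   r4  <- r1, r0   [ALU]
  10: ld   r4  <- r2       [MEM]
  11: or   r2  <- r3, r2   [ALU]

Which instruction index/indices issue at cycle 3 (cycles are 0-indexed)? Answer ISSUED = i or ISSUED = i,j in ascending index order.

ISSUED = 4,5

#0 head=0: mul.MUL;sub.ALU i0&i1 2-wide
#1 head=2: ld.MEM i2 no-port MEM/MEM
#2 head=3: ld.MEM i3 RAW r0
#3 head=4: and.ALU;st.MEM i4&i5 2-wide
#4 head=6: ld.MEM i6 WAW r0
#5 head=7: sub.ALU i7 WAW r0
#6 head=8: mul.MUL i8 RAW r0
#7 head=9: or.ALU i9 WAW r4
#8 head=10: ld.MEM;or.ALU i10&i11 2-wide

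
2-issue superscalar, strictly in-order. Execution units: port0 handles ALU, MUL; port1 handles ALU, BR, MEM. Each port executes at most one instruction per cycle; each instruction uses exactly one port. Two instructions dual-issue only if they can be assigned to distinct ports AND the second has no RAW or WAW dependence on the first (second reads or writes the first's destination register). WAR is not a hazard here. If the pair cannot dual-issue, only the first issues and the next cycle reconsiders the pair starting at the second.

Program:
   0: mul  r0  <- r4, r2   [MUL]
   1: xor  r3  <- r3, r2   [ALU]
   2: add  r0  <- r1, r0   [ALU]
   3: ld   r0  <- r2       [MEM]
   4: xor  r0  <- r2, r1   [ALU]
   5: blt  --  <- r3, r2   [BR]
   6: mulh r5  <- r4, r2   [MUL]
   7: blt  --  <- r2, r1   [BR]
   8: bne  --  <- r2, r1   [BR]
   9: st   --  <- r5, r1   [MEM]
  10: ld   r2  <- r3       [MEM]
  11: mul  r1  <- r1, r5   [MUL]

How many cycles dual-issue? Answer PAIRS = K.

t=0 i0,i1:mul.MUL+xor.ALU ; pair
t=1 i2:add.ALU ; WAW r0
t=2 i3:ld.MEM ; WAW r0
t=3 i4,i5:xor.ALU+blt.BR ; pair
t=4 i6,i7:mulh.MUL+blt.BR ; pair
t=5 i8:bne.BR ; no-port BR/MEM
t=6 i9:st.MEM ; no-port MEM/MEM
t=7 i10,i11:ld.MEM+mul.MUL ; pair

PAIRS = 4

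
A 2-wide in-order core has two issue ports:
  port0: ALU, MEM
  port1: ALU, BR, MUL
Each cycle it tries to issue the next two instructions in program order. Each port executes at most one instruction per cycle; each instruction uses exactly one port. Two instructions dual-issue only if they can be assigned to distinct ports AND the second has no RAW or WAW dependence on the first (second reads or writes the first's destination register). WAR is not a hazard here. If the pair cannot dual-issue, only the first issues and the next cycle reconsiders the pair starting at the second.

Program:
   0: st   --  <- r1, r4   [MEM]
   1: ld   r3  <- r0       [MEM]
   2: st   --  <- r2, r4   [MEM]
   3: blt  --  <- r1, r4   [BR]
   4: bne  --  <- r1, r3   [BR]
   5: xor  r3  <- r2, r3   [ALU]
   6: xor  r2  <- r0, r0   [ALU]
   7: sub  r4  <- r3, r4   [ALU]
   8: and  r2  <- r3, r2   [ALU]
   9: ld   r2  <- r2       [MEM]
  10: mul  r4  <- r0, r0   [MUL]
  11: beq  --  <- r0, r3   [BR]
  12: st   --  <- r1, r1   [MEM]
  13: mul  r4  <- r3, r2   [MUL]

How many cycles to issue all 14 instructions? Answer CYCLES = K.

  cy0 -> i0 (st.MEM) no-port MEM/MEM
  cy1 -> i1 (ld.MEM) no-port MEM/MEM
  cy2 -> i2&i3 (st.MEM/blt.BR) pair
  cy3 -> i4&i5 (bne.BR/xor.ALU) pair
  cy4 -> i6&i7 (xor.ALU/sub.ALU) pair
  cy5 -> i8 (and.ALU) RAW+WAW r2
  cy6 -> i9&i10 (ld.MEM/mul.MUL) pair
  cy7 -> i11&i12 (beq.BR/st.MEM) pair
  cy8 -> i13 (mul.MUL) tail

CYCLES = 9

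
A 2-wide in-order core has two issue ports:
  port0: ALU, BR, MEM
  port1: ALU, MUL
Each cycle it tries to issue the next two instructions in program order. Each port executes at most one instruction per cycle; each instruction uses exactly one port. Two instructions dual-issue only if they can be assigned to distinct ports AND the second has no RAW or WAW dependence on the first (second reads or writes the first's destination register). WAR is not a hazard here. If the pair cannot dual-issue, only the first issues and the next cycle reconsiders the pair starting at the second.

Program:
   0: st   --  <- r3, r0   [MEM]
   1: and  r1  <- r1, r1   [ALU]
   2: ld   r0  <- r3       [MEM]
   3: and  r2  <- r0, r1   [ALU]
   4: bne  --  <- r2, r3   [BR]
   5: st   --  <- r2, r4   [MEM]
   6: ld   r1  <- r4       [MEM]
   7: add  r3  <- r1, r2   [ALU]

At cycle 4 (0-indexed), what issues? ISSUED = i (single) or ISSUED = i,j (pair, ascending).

ISSUED = 5

[0] i0&i1  st+and  -- 2-wide
[1] i2  ld  -- RAW r0
[2] i3  and  -- RAW r2
[3] i4  bne  -- no-port BR/MEM
[4] i5  st  -- no-port MEM/MEM
[5] i6  ld  -- RAW r1
[6] i7  add  -- tail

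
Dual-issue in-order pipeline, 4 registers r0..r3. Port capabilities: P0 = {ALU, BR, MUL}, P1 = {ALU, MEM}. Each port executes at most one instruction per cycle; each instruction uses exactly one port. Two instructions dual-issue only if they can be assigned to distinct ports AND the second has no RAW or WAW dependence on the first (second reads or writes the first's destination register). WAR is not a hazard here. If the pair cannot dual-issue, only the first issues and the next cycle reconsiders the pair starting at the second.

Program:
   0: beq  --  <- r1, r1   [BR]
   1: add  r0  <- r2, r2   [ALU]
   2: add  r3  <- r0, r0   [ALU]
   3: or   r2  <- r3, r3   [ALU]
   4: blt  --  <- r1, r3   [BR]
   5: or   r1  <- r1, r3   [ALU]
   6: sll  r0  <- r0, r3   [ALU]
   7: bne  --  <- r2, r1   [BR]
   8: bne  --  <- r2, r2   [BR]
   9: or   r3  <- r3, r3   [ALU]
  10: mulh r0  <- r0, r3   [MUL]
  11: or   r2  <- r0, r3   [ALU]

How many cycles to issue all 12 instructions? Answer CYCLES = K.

CYCLES = 8

c0: i0/i1 beq.BR+add.ALU  pair
c1: i2 add.ALU  RAW r3
c2: i3/i4 or.ALU+blt.BR  pair
c3: i5/i6 or.ALU+sll.ALU  pair
c4: i7 bne.BR  no-port BR/BR
c5: i8/i9 bne.BR+or.ALU  pair
c6: i10 mulh.MUL  RAW r0
c7: i11 or.ALU  tail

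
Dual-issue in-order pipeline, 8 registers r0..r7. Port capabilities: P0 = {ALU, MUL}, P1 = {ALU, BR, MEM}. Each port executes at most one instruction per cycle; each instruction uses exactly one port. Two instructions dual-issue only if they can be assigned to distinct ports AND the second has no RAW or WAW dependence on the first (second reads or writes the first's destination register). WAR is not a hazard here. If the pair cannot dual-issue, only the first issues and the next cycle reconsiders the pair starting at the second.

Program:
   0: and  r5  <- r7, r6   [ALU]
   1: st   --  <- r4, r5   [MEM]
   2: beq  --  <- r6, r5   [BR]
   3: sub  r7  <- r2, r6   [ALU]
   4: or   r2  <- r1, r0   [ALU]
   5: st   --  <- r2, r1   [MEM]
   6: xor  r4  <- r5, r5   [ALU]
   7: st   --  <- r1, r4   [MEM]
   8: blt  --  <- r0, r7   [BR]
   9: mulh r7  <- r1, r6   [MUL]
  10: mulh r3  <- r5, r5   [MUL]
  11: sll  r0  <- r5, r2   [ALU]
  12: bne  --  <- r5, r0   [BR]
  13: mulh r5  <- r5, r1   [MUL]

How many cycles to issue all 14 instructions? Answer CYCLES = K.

  cy0 -> i0 (and.ALU) RAW r5
  cy1 -> i1 (st.MEM) no-port MEM/BR
  cy2 -> i2+i3 (beq.BR/sub.ALU) 2-wide
  cy3 -> i4 (or.ALU) RAW r2
  cy4 -> i5+i6 (st.MEM/xor.ALU) 2-wide
  cy5 -> i7 (st.MEM) no-port MEM/BR
  cy6 -> i8+i9 (blt.BR/mulh.MUL) 2-wide
  cy7 -> i10+i11 (mulh.MUL/sll.ALU) 2-wide
  cy8 -> i12+i13 (bne.BR/mulh.MUL) 2-wide

CYCLES = 9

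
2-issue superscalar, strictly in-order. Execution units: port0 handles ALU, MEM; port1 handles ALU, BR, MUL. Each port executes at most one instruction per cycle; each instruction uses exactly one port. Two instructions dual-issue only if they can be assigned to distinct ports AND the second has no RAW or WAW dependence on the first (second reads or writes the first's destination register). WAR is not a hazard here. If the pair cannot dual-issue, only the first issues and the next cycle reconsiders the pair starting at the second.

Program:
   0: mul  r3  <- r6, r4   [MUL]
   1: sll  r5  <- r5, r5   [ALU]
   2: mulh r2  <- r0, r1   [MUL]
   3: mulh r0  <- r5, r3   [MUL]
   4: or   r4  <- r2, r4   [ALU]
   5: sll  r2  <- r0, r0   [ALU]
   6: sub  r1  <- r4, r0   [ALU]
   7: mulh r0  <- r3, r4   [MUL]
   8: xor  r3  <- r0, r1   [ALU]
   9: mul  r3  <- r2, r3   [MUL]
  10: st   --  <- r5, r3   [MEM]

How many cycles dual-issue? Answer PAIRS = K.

0. mul.MUL+sll.ALU @i0/i1  | pair
1. mulh.MUL @i2  | no-port MUL/MUL
2. mulh.MUL+or.ALU @i3/i4  | pair
3. sll.ALU+sub.ALU @i5/i6  | pair
4. mulh.MUL @i7  | RAW r0
5. xor.ALU @i8  | RAW+WAW r3
6. mul.MUL @i9  | RAW r3
7. st.MEM @i10  | tail

PAIRS = 3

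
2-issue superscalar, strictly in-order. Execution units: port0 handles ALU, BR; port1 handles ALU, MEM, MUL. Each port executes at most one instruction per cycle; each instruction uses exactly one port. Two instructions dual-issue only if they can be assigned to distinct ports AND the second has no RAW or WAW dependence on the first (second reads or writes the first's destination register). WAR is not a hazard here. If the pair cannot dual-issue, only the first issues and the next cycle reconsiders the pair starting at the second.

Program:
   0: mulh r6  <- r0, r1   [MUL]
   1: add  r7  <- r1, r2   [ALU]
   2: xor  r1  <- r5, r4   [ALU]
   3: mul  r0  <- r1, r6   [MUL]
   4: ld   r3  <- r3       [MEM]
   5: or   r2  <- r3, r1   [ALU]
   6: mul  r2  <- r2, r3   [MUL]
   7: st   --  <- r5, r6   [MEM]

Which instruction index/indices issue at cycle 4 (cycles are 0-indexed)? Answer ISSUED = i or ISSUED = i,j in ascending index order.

ISSUED = 5

0. mulh/add @i0,i1  | dual
1. xor @i2  | RAW r1
2. mul @i3  | no-port MUL/MEM
3. ld @i4  | RAW r3
4. or @i5  | RAW+WAW r2
5. mul @i6  | no-port MUL/MEM
6. st @i7  | tail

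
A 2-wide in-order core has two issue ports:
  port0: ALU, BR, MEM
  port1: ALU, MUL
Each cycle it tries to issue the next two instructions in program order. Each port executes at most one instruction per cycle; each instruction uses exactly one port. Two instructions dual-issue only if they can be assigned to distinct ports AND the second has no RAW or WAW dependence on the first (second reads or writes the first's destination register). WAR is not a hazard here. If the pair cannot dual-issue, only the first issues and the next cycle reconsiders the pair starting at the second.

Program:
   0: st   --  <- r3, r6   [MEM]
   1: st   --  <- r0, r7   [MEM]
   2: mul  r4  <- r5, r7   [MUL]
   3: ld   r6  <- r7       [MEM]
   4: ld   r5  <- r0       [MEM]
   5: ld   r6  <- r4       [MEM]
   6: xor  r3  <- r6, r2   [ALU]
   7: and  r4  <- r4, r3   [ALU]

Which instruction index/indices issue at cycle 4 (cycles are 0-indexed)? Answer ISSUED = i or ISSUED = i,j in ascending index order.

c0: i0 st.MEM  no-port MEM/MEM
c1: i1/i2 st.MEM/mul.MUL  pair
c2: i3 ld.MEM  no-port MEM/MEM
c3: i4 ld.MEM  no-port MEM/MEM
c4: i5 ld.MEM  RAW r6
c5: i6 xor.ALU  RAW r3
c6: i7 and.ALU  tail

ISSUED = 5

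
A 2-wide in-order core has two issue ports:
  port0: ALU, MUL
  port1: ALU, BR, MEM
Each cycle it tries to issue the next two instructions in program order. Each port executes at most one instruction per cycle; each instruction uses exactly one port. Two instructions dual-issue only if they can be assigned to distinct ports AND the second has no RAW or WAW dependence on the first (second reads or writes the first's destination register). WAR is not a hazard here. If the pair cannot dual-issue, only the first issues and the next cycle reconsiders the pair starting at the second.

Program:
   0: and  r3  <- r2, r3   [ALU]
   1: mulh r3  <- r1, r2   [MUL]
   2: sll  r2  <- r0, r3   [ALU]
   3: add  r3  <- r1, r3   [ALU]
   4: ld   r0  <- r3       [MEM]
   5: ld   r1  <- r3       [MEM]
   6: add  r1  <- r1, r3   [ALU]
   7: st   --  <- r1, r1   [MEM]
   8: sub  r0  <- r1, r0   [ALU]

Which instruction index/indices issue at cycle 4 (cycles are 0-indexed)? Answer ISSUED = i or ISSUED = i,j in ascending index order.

0. and.ALU @i0  | WAW r3
1. mulh.MUL @i1  | RAW r3
2. sll.ALU+add.ALU @i2/i3  | dual
3. ld.MEM @i4  | no-port MEM/MEM
4. ld.MEM @i5  | RAW+WAW r1
5. add.ALU @i6  | RAW r1
6. st.MEM+sub.ALU @i7/i8  | dual

ISSUED = 5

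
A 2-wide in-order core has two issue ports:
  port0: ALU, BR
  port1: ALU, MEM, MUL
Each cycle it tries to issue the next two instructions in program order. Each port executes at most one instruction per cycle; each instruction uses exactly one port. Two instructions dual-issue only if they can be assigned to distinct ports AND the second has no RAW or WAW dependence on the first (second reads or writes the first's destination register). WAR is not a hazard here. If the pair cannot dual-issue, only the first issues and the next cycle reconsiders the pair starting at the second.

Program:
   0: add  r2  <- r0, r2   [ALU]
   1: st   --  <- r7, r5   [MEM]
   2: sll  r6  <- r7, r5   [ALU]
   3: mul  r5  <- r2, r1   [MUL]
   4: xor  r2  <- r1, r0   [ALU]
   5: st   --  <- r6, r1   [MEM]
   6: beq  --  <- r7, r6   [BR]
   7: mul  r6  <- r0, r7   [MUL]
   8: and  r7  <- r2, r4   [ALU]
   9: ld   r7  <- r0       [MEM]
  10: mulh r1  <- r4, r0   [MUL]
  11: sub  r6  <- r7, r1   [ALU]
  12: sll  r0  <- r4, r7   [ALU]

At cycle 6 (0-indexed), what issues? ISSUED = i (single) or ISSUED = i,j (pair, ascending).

[0] i0&i1  add.ALU;st.MEM  -- dual
[1] i2&i3  sll.ALU;mul.MUL  -- dual
[2] i4&i5  xor.ALU;st.MEM  -- dual
[3] i6&i7  beq.BR;mul.MUL  -- dual
[4] i8  and.ALU  -- WAW r7
[5] i9  ld.MEM  -- no-port MEM/MUL
[6] i10  mulh.MUL  -- RAW r1
[7] i11&i12  sub.ALU;sll.ALU  -- dual

ISSUED = 10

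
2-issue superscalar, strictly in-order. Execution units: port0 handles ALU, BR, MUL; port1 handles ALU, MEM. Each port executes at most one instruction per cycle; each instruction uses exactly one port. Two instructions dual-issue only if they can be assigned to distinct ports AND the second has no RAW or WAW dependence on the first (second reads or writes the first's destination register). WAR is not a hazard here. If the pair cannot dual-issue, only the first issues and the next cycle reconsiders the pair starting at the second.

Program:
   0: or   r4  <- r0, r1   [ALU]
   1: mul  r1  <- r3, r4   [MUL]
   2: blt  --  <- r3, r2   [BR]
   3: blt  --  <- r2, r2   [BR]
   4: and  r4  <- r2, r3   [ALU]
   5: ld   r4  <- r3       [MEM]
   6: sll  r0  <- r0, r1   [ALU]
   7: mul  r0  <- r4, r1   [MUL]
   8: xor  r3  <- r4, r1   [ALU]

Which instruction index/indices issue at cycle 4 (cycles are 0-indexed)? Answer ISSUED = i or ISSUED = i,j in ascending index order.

ISSUED = 5,6

t=0 i0:or ; RAW r4
t=1 i1:mul ; no-port MUL/BR
t=2 i2:blt ; no-port BR/BR
t=3 i3+i4:blt+and ; pair
t=4 i5+i6:ld+sll ; pair
t=5 i7+i8:mul+xor ; pair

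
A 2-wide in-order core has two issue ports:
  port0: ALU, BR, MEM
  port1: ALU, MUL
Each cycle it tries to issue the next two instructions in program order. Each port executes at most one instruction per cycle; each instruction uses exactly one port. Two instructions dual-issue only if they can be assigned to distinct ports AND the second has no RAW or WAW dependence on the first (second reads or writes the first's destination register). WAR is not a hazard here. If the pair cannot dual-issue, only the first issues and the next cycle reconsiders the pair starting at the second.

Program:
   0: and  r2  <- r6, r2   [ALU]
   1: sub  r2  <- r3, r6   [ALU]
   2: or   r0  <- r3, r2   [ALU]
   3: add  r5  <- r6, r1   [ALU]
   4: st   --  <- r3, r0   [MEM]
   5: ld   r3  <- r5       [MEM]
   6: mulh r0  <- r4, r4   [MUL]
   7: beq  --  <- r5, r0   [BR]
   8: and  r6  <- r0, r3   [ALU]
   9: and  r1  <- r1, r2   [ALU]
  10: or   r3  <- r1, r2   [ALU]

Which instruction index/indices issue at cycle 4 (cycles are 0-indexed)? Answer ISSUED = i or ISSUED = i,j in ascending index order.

ISSUED = 5,6

#0 head=0: and.ALU i0 WAW r2
#1 head=1: sub.ALU i1 RAW r2
#2 head=2: or.ALU+add.ALU i2&i3 pair
#3 head=4: st.MEM i4 no-port MEM/MEM
#4 head=5: ld.MEM+mulh.MUL i5&i6 pair
#5 head=7: beq.BR+and.ALU i7&i8 pair
#6 head=9: and.ALU i9 RAW r1
#7 head=10: or.ALU i10 tail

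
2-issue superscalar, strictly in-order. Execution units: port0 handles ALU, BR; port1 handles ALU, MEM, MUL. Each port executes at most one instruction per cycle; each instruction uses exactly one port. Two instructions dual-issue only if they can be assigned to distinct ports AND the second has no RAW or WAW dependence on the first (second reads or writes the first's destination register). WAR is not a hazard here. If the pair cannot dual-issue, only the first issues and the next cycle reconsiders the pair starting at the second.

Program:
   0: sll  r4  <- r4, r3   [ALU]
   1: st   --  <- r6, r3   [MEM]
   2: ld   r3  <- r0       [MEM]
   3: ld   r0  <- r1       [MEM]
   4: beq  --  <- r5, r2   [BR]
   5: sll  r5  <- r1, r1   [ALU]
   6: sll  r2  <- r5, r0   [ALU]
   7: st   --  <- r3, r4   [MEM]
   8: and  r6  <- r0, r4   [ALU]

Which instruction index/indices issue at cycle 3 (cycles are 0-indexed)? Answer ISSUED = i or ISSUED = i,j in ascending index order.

ISSUED = 5

0. sll;st @i0/i1  | 2-wide
1. ld @i2  | no-port MEM/MEM
2. ld;beq @i3/i4  | 2-wide
3. sll @i5  | RAW r5
4. sll;st @i6/i7  | 2-wide
5. and @i8  | tail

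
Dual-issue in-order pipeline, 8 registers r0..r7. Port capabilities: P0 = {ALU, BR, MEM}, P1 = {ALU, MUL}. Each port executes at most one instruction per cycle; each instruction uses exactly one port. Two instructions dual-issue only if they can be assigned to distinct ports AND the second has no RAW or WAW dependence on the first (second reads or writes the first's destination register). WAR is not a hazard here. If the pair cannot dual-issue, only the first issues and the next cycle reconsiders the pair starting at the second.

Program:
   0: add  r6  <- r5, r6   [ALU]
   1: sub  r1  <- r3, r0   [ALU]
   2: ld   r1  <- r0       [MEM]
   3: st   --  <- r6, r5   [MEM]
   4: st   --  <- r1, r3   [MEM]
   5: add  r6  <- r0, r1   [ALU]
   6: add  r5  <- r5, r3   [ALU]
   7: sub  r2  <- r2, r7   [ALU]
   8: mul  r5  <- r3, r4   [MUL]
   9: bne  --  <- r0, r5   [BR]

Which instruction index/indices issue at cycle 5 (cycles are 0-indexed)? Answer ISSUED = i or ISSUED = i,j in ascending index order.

ISSUED = 8

t=0 i0+i1:add sub ; pair
t=1 i2:ld ; no-port MEM/MEM
t=2 i3:st ; no-port MEM/MEM
t=3 i4+i5:st add ; pair
t=4 i6+i7:add sub ; pair
t=5 i8:mul ; RAW r5
t=6 i9:bne ; tail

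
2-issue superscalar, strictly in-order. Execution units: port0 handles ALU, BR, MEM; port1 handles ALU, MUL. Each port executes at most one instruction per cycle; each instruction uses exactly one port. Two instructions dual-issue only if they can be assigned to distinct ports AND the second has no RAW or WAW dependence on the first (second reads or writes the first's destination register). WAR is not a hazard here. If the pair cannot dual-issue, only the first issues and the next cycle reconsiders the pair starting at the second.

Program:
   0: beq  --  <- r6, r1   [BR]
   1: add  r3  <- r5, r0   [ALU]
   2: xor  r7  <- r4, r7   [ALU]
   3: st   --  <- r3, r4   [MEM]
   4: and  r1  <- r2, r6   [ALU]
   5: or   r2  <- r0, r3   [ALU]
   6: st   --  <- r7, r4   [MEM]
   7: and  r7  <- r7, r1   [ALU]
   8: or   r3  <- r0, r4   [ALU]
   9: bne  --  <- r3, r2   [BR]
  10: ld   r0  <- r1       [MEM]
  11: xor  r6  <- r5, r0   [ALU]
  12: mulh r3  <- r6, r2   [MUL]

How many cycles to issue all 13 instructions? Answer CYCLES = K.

CYCLES = 9

c0: i0&i1 beq.BR add.ALU  dual
c1: i2&i3 xor.ALU st.MEM  dual
c2: i4&i5 and.ALU or.ALU  dual
c3: i6&i7 st.MEM and.ALU  dual
c4: i8 or.ALU  RAW r3
c5: i9 bne.BR  no-port BR/MEM
c6: i10 ld.MEM  RAW r0
c7: i11 xor.ALU  RAW r6
c8: i12 mulh.MUL  tail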